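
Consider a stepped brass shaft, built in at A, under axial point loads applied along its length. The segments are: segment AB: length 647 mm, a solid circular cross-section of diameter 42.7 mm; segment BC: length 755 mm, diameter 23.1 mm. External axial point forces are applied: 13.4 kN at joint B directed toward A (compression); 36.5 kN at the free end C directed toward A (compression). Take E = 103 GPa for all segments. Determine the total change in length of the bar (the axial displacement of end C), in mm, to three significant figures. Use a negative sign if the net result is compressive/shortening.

Internal axial forces (sectioning from the free end, tension +): N_BC = -36.5 kN, N_AB = -49.9 kN.
A_AB = 1432 mm².
A_BC = 419.1 mm².
δ_AB = -49900·647/(1432·103000) = -0.2189 mm
δ_BC = -36500·755/(419.1·103000) = -0.6384 mm
δ = Σδ_i = -0.8573 mm.

-0.857 mm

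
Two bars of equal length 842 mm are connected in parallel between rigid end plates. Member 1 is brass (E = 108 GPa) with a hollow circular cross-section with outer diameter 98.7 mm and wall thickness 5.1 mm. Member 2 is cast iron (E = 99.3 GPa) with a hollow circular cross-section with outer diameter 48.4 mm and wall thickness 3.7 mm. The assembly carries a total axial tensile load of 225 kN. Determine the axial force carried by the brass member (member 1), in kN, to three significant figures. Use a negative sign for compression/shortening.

171 kN

A_1 = 1500 mm².
A_2 = 519.6 mm².
Equal strain + equilibrium ⇒ each member carries load in proportion to AE: A₁E₁ = 162000000 N, A₂E₂ = 51600000 N, ΣAE = 213600000 N.
F₁ = P·A₁E₁/ΣAE = 225000·162000000/213600000 = 170600 N.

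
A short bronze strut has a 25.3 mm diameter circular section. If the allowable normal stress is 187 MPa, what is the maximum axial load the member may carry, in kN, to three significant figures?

A = 502.7 mm².
P_max = σ_allow · A = 187 · 502.7 = 94010 N = 94.01 kN.

94.0 kN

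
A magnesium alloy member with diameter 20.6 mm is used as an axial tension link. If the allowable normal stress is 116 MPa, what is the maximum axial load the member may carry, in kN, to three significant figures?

38.7 kN

A = 333.3 mm².
P_max = σ_allow · A = 116 · 333.3 = 38660 N = 38.66 kN.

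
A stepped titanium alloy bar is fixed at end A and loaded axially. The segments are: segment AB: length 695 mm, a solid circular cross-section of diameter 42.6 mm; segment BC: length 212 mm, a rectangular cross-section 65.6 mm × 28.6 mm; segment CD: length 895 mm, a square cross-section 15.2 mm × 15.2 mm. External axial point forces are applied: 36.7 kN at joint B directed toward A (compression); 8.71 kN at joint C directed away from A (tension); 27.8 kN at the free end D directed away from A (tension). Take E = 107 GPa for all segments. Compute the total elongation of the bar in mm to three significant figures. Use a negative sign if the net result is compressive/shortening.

1.04 mm

Internal axial forces (sectioning from the free end, tension +): N_CD = 27.8 kN, N_BC = 36.51 kN, N_AB = -0.19 kN.
A_AB = 1425 mm².
A_BC = 1876 mm².
A_CD = 231 mm².
δ_AB = -190·695/(1425·107000) = -0.0008659 mm
δ_BC = 36510·212/(1876·107000) = 0.03856 mm
δ_CD = 27800·895/(231·107000) = 1.006 mm
δ = Σδ_i = 1.044 mm.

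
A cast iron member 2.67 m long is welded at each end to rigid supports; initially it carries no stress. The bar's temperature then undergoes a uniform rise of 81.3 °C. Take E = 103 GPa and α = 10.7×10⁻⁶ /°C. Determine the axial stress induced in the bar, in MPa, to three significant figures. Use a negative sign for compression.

-89.6 MPa

Free thermal expansion αLΔT = 10.7e-6 · 2670 · 81.3 = 2.323 mm.
The walls impose strain ε = −(2.323)/2670 = -8.6991e-04; σ = Eε = 103000 · -8.6991e-04 = -89.6 MPa.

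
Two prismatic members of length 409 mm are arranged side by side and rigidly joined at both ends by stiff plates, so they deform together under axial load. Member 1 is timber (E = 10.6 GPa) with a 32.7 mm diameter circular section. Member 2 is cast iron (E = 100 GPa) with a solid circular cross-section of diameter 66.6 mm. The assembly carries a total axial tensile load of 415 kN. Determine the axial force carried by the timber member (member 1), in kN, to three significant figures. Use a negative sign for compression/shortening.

A_1 = 839.8 mm².
A_2 = 3484 mm².
Equal strain + equilibrium ⇒ each member carries load in proportion to AE: A₁E₁ = 8902000 N, A₂E₂ = 348400000 N, ΣAE = 357300000 N.
F₁ = P·A₁E₁/ΣAE = 415000·8902000/357300000 = 10340 N.

10.3 kN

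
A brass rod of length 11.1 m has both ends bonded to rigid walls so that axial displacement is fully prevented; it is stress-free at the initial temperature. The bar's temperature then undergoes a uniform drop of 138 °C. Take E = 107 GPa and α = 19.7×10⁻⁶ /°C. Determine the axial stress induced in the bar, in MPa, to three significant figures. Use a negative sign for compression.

291 MPa

Free thermal expansion αLΔT = 19.7e-6 · 11100 · -138 = -30.18 mm.
The walls impose strain ε = −(-30.18)/11100 = 2.7186e-03; σ = Eε = 107000 · 2.7186e-03 = 290.9 MPa.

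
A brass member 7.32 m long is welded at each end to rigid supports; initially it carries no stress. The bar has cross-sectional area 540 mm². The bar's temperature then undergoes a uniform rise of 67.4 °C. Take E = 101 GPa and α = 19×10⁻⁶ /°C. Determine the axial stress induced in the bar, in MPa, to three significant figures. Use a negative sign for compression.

Free thermal expansion αLΔT = 19e-6 · 7320 · 67.4 = 9.374 mm.
The walls impose strain ε = −(9.374)/7320 = -1.2806e-03; σ = Eε = 101000 · -1.2806e-03 = -129.3 MPa.

-129 MPa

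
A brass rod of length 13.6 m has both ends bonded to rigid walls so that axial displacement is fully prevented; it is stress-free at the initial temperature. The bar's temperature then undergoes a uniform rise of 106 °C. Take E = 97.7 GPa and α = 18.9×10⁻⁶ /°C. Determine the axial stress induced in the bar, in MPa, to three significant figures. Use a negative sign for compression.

Free thermal expansion αLΔT = 18.9e-6 · 13600 · 106 = 27.25 mm.
The walls impose strain ε = −(27.25)/13600 = -2.0034e-03; σ = Eε = 97700 · -2.0034e-03 = -195.7 MPa.

-196 MPa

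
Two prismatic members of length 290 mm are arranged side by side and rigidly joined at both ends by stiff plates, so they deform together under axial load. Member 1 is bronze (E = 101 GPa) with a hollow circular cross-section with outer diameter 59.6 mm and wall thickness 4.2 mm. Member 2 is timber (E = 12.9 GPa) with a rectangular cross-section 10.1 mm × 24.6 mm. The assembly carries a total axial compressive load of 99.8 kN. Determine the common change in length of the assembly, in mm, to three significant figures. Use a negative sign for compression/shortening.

-0.376 mm

A_1 = 731 mm².
A_2 = 248.5 mm².
Equal strain + equilibrium ⇒ each member carries load in proportion to AE: A₁E₁ = 73830000 N, A₂E₂ = 3205000 N, ΣAE = 77030000 N.
δ = PL/ΣAE = -99800·290/77030000 = -0.3757 mm.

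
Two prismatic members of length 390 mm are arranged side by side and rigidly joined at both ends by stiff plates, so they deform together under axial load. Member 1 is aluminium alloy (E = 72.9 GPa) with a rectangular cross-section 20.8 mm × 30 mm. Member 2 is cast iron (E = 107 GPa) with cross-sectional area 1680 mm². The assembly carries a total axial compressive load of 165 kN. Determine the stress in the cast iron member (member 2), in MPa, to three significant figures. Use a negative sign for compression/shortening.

A_1 = 624 mm².
Equal strain + equilibrium ⇒ each member carries load in proportion to AE: A₁E₁ = 45490000 N, A₂E₂ = 179800000 N, ΣAE = 225200000 N.
σ₂ = P·E₂/ΣAE = -165000·107000/225200000 = -78.38 MPa.

-78.4 MPa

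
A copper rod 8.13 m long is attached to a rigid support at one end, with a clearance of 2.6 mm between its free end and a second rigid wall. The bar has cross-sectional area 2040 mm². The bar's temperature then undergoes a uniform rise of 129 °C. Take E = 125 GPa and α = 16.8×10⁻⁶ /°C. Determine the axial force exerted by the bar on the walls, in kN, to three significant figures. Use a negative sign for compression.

Free thermal expansion αLΔT = 16.8e-6 · 8130 · 129 = 17.62 mm.
The walls engage after the gap closes; constrained expansion = 17.62 − 2.6 = 15.02 mm.
The walls impose strain ε = −(15.02)/8130 = -1.8474e-03; σ = Eε = 125000 · -1.8474e-03 = -230.9 MPa.
Wall reaction R = σ·A = -230.9·2040 = -471100 N = -471.1 kN.

-471 kN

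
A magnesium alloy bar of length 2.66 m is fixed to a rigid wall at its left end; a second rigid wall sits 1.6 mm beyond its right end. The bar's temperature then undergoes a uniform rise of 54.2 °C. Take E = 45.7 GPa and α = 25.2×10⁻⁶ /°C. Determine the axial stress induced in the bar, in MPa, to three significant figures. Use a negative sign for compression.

-34.9 MPa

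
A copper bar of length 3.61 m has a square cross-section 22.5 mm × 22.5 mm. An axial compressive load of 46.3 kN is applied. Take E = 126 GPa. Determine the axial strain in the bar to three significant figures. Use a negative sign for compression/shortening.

-7.26e-04

A = 506.2 mm².
σ = N/A = -91.46 MPa; ε = σ/E = -91.46/126000 = -7.258e-04.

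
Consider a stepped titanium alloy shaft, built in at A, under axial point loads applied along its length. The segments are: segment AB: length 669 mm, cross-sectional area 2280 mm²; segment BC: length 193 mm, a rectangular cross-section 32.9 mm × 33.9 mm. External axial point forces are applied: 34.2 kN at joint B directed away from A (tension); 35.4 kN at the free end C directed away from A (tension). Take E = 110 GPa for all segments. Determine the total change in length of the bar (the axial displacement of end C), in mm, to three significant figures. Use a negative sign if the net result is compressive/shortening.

Internal axial forces (sectioning from the free end, tension +): N_BC = 35.4 kN, N_AB = 69.6 kN.
A_BC = 1115 mm².
δ_AB = 69600·669/(2280·110000) = 0.1857 mm
δ_BC = 35400·193/(1115·110000) = 0.05569 mm
δ = Σδ_i = 0.2413 mm.

0.241 mm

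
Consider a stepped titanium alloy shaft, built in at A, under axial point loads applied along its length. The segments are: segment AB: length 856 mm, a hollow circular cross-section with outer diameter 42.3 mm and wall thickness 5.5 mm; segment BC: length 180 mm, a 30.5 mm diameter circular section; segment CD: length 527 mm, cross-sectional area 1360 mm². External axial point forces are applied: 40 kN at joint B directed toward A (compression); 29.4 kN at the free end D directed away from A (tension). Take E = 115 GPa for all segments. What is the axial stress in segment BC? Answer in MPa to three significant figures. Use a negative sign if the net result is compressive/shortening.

Internal axial forces (sectioning from the free end, tension +): N_CD = 29.4 kN, N_BC = 29.4 kN, N_AB = -10.6 kN.
A_BC = 730.6 mm².
σ_BC = N_BC/A_BC = 29400/730.6 = 40.24 MPa.

40.2 MPa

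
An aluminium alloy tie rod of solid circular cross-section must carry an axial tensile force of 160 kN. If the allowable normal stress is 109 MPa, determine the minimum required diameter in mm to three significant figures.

43.2 mm

Required area A ≥ P/σ_allow = 160000/109 = 1468 mm².
For a solid circular section, d ≥ √(4A/π) = 43.23 mm.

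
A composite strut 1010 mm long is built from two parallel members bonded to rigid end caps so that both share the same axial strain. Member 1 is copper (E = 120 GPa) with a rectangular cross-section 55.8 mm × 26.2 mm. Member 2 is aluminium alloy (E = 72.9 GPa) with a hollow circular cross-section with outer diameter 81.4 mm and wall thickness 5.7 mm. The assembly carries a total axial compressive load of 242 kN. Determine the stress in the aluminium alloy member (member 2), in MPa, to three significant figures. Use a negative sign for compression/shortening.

-64.3 MPa

A_1 = 1462 mm².
A_2 = 1356 mm².
Equal strain + equilibrium ⇒ each member carries load in proportion to AE: A₁E₁ = 175400000 N, A₂E₂ = 98820000 N, ΣAE = 274300000 N.
σ₂ = P·E₂/ΣAE = -242000·72900/274300000 = -64.33 MPa.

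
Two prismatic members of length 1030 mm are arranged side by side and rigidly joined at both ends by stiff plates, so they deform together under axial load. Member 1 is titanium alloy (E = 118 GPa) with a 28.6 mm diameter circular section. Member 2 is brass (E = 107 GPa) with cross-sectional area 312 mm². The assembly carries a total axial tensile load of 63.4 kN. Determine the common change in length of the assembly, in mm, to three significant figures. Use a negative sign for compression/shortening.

0.598 mm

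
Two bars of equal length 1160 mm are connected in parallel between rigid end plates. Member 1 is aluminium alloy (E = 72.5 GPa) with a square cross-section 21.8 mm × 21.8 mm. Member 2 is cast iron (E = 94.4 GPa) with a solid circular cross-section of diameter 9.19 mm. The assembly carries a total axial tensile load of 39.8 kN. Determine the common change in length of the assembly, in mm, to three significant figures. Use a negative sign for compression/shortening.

A_1 = 475.2 mm².
A_2 = 66.33 mm².
Equal strain + equilibrium ⇒ each member carries load in proportion to AE: A₁E₁ = 34450000 N, A₂E₂ = 6262000 N, ΣAE = 40720000 N.
δ = PL/ΣAE = 39800·1160/40720000 = 1.134 mm.

1.13 mm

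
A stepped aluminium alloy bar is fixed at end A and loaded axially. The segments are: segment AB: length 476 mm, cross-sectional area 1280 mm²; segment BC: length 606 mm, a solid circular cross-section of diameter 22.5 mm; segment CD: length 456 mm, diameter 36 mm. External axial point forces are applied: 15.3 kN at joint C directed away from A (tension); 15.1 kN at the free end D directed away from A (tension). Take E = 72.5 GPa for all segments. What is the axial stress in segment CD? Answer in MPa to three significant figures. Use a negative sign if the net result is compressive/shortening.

Internal axial forces (sectioning from the free end, tension +): N_CD = 15.1 kN, N_BC = 30.4 kN, N_AB = 30.4 kN.
A_CD = 1018 mm².
σ_CD = N_CD/A_CD = 15100/1018 = 14.83 MPa.

14.8 MPa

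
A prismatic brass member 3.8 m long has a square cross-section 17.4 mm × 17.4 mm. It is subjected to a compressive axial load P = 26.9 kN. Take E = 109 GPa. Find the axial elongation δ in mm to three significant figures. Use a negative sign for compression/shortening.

-3.10 mm

A = 302.8 mm².
δ_mech = NL/(AE) = -26900·3800/(302.8·109000) = -3.097 mm.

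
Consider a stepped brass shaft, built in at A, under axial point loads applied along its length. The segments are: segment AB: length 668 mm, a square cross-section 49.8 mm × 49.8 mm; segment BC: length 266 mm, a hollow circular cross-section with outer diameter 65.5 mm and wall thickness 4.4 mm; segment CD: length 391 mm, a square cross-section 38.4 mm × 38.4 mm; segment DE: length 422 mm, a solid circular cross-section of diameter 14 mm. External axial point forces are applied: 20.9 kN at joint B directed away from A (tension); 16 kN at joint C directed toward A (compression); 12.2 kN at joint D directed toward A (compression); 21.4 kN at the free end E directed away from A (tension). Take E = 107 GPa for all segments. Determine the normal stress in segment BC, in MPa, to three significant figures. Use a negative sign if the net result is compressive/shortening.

-8.05 MPa

Internal axial forces (sectioning from the free end, tension +): N_DE = 21.4 kN, N_CD = 9.2 kN, N_BC = -6.8 kN, N_AB = 14.1 kN.
A_BC = 844.6 mm².
σ_BC = N_BC/A_BC = -6800/844.6 = -8.051 MPa.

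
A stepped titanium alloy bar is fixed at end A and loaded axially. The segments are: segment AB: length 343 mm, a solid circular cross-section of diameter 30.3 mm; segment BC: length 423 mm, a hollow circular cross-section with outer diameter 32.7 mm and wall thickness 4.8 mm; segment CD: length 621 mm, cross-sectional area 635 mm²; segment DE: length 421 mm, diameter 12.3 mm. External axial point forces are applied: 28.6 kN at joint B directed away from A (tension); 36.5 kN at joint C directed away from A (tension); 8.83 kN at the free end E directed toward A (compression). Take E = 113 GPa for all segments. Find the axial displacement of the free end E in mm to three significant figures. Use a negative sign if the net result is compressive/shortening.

Internal axial forces (sectioning from the free end, tension +): N_DE = -8.83 kN, N_CD = -8.83 kN, N_BC = 27.67 kN, N_AB = 56.27 kN.
A_AB = 721.1 mm².
A_BC = 420.7 mm².
A_DE = 118.8 mm².
δ_AB = 56270·343/(721.1·113000) = 0.2369 mm
δ_BC = 27670·423/(420.7·113000) = 0.2462 mm
δ_CD = -8830·621/(635·113000) = -0.07642 mm
δ_DE = -8830·421/(118.8·113000) = -0.2769 mm
δ = Σδ_i = 0.1298 mm.

0.130 mm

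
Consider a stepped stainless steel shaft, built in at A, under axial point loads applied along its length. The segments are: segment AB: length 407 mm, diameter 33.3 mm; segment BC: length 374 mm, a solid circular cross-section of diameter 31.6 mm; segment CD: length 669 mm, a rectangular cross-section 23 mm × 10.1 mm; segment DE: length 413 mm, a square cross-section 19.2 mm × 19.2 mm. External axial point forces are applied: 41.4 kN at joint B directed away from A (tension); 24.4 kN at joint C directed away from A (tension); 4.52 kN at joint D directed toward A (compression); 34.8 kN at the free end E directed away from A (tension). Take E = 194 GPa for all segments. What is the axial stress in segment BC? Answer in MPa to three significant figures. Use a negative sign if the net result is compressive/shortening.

Internal axial forces (sectioning from the free end, tension +): N_DE = 34.8 kN, N_CD = 30.28 kN, N_BC = 54.68 kN, N_AB = 96.08 kN.
A_BC = 784.3 mm².
σ_BC = N_BC/A_BC = 54680/784.3 = 69.72 MPa.

69.7 MPa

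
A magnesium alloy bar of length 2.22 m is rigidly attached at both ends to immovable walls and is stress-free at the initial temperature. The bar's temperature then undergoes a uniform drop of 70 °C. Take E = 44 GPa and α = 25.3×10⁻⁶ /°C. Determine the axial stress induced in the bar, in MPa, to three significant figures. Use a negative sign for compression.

Free thermal expansion αLΔT = 25.3e-6 · 2220 · -70 = -3.932 mm.
The walls impose strain ε = −(-3.932)/2220 = 1.7710e-03; σ = Eε = 44000 · 1.7710e-03 = 77.92 MPa.

77.9 MPa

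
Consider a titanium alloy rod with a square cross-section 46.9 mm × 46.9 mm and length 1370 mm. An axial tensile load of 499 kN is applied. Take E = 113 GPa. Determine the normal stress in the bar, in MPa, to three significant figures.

227 MPa

A = 2200 mm².
σ = N/A = 499000/2200 = 226.9 MPa.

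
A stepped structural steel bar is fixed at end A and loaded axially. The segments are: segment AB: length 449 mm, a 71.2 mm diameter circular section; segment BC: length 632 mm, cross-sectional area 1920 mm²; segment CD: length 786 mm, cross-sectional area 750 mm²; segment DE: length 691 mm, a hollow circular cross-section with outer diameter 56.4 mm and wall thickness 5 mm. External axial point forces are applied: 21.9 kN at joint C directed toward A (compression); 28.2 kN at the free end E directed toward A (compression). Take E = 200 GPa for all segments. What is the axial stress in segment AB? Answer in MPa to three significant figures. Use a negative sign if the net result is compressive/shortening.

-12.6 MPa

Internal axial forces (sectioning from the free end, tension +): N_DE = -28.2 kN, N_CD = -28.2 kN, N_BC = -50.1 kN, N_AB = -50.1 kN.
A_AB = 3982 mm².
σ_AB = N_AB/A_AB = -50100/3982 = -12.58 MPa.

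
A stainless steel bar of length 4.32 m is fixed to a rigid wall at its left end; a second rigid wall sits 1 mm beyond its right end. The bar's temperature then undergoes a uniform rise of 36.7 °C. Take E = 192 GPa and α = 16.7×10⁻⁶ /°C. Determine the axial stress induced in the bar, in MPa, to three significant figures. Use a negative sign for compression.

-73.2 MPa

Free thermal expansion αLΔT = 16.7e-6 · 4320 · 36.7 = 2.648 mm.
The walls engage after the gap closes; constrained expansion = 2.648 − 1 = 1.648 mm.
The walls impose strain ε = −(1.648)/4320 = -3.8141e-04; σ = Eε = 192000 · -3.8141e-04 = -73.23 MPa.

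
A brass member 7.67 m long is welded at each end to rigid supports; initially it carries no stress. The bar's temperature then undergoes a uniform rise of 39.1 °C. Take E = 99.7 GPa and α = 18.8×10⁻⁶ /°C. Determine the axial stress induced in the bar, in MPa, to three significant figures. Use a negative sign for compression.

Free thermal expansion αLΔT = 18.8e-6 · 7670 · 39.1 = 5.638 mm.
The walls impose strain ε = −(5.638)/7670 = -7.3508e-04; σ = Eε = 99700 · -7.3508e-04 = -73.29 MPa.

-73.3 MPa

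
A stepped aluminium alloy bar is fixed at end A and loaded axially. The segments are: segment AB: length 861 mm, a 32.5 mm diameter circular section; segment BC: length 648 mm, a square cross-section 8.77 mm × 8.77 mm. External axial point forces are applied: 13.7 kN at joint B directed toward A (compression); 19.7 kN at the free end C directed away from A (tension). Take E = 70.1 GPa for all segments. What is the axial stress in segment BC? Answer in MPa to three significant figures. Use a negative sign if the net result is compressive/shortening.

256 MPa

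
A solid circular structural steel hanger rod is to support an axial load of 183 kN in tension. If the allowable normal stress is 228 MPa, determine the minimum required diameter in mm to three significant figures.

32.0 mm

Required area A ≥ P/σ_allow = 183000/228 = 802.6 mm².
For a solid circular section, d ≥ √(4A/π) = 31.97 mm.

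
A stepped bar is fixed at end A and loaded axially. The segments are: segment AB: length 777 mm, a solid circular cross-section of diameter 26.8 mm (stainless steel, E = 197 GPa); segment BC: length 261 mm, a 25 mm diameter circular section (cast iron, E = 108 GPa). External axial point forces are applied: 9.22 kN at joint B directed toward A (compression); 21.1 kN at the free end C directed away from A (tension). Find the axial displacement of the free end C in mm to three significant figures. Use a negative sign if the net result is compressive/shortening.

Internal axial forces (sectioning from the free end, tension +): N_BC = 21.1 kN, N_AB = 11.88 kN.
A_AB = 564.1 mm².
A_BC = 490.9 mm².
δ_AB = 11880·777/(564.1·197000) = 0.08306 mm
δ_BC = 21100·261/(490.9·108000) = 0.1039 mm
δ = Σδ_i = 0.1869 mm.

0.187 mm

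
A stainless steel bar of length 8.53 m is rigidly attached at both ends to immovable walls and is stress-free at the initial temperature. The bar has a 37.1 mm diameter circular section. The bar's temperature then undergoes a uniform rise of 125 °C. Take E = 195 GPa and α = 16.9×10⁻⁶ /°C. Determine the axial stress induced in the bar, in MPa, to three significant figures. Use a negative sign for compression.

Free thermal expansion αLΔT = 16.9e-6 · 8530 · 125 = 18.02 mm.
The walls impose strain ε = −(18.02)/8530 = -2.1125e-03; σ = Eε = 195000 · -2.1125e-03 = -411.9 MPa.

-412 MPa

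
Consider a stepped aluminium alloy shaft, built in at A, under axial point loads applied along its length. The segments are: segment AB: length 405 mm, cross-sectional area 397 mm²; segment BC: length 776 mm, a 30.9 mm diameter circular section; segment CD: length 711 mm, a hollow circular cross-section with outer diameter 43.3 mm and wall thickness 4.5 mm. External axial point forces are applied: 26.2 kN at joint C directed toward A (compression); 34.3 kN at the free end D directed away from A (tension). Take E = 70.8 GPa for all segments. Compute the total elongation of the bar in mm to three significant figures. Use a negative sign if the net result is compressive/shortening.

0.863 mm

Internal axial forces (sectioning from the free end, tension +): N_CD = 34.3 kN, N_BC = 8.1 kN, N_AB = 8.1 kN.
A_BC = 749.9 mm².
A_CD = 548.5 mm².
δ_AB = 8100·405/(397·70800) = 0.1167 mm
δ_BC = 8100·776/(749.9·70800) = 0.1184 mm
δ_CD = 34300·711/(548.5·70800) = 0.628 mm
δ = Σδ_i = 0.8631 mm.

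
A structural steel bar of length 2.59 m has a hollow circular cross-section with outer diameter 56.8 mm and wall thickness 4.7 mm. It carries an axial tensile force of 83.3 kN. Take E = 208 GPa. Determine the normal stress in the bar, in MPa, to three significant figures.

A = 769.3 mm².
σ = N/A = 83300/769.3 = 108.3 MPa.

108 MPa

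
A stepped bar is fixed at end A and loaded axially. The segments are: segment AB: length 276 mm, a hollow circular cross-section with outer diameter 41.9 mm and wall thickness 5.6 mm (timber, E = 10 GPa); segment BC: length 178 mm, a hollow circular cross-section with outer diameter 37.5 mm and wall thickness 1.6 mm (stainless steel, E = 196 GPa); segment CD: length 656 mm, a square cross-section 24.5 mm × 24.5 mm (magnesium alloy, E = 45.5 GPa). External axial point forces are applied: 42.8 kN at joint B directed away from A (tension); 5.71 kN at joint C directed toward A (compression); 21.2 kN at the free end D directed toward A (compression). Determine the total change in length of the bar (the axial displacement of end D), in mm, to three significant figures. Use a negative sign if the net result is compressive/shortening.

0.0421 mm

Internal axial forces (sectioning from the free end, tension +): N_CD = -21.2 kN, N_BC = -26.91 kN, N_AB = 15.89 kN.
A_AB = 638.6 mm².
A_BC = 180.5 mm².
A_CD = 600.2 mm².
δ_AB = 15890·276/(638.6·10000) = 0.6867 mm
δ_BC = -26910·178/(180.5·196000) = -0.1354 mm
δ_CD = -21200·656/(600.2·45500) = -0.5092 mm
δ = Σδ_i = 0.0421 mm.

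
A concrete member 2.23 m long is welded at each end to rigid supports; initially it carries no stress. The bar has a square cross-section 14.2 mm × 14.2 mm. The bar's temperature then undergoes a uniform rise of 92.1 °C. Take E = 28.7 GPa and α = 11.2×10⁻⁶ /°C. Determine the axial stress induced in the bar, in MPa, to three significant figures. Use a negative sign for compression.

-29.6 MPa

Free thermal expansion αLΔT = 11.2e-6 · 2230 · 92.1 = 2.3 mm.
The walls impose strain ε = −(2.3)/2230 = -1.0315e-03; σ = Eε = 28700 · -1.0315e-03 = -29.6 MPa.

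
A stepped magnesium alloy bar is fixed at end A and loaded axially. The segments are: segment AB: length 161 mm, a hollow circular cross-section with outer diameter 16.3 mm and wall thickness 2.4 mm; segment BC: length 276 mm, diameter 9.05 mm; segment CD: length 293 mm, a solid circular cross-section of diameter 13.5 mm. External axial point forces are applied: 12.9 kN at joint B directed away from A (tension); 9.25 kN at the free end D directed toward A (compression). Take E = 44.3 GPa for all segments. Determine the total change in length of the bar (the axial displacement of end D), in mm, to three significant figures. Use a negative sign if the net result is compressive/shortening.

Internal axial forces (sectioning from the free end, tension +): N_CD = -9.25 kN, N_BC = -9.25 kN, N_AB = 3.65 kN.
A_AB = 104.8 mm².
A_BC = 64.33 mm².
A_CD = 143.1 mm².
δ_AB = 3650·161/(104.8·44300) = 0.1266 mm
δ_BC = -9250·276/(64.33·44300) = -0.8959 mm
δ_CD = -9250·293/(143.1·44300) = -0.4274 mm
δ = Σδ_i = -1.197 mm.

-1.20 mm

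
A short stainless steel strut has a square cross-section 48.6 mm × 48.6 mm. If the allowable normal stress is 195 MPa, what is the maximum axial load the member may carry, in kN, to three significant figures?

A = 2362 mm².
P_max = σ_allow · A = 195 · 2362 = 460600 N = 460.6 kN.

461 kN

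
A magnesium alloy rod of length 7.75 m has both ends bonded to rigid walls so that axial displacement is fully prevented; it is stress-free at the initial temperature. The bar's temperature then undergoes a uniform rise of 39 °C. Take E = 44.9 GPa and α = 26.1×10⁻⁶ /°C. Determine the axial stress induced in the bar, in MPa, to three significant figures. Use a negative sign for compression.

-45.7 MPa

Free thermal expansion αLΔT = 26.1e-6 · 7750 · 39 = 7.889 mm.
The walls impose strain ε = −(7.889)/7750 = -1.0179e-03; σ = Eε = 44900 · -1.0179e-03 = -45.7 MPa.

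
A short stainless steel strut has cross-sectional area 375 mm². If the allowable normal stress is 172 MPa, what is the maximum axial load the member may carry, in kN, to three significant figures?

64.5 kN

P_max = σ_allow · A = 172 · 375 = 64500 N = 64.5 kN.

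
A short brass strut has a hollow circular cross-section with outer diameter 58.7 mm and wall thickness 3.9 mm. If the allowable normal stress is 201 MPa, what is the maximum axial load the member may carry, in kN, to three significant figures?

A = 671.4 mm².
P_max = σ_allow · A = 201 · 671.4 = 135000 N = 135 kN.

135 kN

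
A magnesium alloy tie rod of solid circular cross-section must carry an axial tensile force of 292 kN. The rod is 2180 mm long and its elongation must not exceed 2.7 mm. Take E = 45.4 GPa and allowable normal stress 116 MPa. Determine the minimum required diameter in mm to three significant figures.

81.3 mm

Required area A ≥ P/σ_allow = 292000/116 = 2517 mm².
For a solid circular section, d ≥ √(4A/π) = 56.61 mm.
Elongation limit: A ≥ PL/(Eδ_allow) = 292000·2180/(45400·2.7) = 5193 mm² ⇒ d ≥ 81.31 mm.
The elongation limit governs.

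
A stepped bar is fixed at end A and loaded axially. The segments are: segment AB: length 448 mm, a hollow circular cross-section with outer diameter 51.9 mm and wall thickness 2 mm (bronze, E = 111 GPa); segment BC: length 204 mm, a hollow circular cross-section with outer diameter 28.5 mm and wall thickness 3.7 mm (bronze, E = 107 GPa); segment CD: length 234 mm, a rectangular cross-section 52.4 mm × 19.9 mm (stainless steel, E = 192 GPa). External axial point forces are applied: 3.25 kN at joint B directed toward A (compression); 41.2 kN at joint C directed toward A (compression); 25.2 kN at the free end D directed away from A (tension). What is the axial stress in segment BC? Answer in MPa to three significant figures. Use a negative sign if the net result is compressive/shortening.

-55.5 MPa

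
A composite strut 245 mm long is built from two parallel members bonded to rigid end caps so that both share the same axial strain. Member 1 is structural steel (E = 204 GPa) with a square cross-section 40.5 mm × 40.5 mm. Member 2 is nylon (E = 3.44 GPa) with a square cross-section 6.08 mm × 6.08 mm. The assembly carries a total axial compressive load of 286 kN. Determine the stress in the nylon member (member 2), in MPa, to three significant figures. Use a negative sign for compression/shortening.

-2.94 MPa

A_1 = 1640 mm².
A_2 = 36.97 mm².
Equal strain + equilibrium ⇒ each member carries load in proportion to AE: A₁E₁ = 334600000 N, A₂E₂ = 127200 N, ΣAE = 334700000 N.
σ₂ = P·E₂/ΣAE = -286000·3440/334700000 = -2.939 MPa.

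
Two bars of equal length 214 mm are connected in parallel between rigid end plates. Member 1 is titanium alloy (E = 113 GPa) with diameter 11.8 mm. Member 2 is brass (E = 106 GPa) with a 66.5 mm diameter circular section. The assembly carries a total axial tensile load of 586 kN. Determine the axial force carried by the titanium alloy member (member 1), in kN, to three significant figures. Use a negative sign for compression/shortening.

19.0 kN

A_1 = 109.4 mm².
A_2 = 3473 mm².
Equal strain + equilibrium ⇒ each member carries load in proportion to AE: A₁E₁ = 12360000 N, A₂E₂ = 368200000 N, ΣAE = 380500000 N.
F₁ = P·A₁E₁/ΣAE = 586000·12360000/380500000 = 19030 N.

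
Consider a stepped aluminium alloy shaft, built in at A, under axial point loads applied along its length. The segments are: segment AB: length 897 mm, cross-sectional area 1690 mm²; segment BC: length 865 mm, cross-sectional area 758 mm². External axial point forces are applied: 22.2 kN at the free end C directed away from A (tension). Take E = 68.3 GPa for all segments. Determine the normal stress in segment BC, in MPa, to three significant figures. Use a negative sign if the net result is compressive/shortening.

29.3 MPa

Internal axial forces (sectioning from the free end, tension +): N_BC = 22.2 kN, N_AB = 22.2 kN.
σ_BC = N_BC/A_BC = 22200/758 = 29.29 MPa.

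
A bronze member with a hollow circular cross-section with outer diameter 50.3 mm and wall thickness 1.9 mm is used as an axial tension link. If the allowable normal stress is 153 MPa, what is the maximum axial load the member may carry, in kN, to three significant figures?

A = 288.9 mm².
P_max = σ_allow · A = 153 · 288.9 = 44200 N = 44.2 kN.

44.2 kN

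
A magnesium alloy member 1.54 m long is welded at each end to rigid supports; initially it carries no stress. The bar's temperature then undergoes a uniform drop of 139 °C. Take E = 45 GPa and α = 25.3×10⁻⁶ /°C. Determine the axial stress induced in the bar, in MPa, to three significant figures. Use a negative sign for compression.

Free thermal expansion αLΔT = 25.3e-6 · 1540 · -139 = -5.416 mm.
The walls impose strain ε = −(-5.416)/1540 = 3.5167e-03; σ = Eε = 45000 · 3.5167e-03 = 158.3 MPa.

158 MPa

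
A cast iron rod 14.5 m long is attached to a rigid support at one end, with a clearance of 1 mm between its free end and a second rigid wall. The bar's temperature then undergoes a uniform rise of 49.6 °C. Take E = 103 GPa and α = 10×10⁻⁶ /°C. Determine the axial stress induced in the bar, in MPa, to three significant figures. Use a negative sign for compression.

Free thermal expansion αLΔT = 10e-6 · 14500 · 49.6 = 7.192 mm.
The walls engage after the gap closes; constrained expansion = 7.192 − 1 = 6.192 mm.
The walls impose strain ε = −(6.192)/14500 = -4.2703e-04; σ = Eε = 103000 · -4.2703e-04 = -43.98 MPa.

-44.0 MPa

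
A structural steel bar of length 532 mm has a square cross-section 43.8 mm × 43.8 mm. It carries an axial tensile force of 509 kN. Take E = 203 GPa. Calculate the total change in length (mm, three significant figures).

A = 1918 mm².
δ_mech = NL/(AE) = 509000·532/(1918·203000) = 0.6953 mm.

0.695 mm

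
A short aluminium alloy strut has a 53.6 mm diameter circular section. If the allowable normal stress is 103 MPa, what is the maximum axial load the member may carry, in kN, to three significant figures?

232 kN

A = 2256 mm².
P_max = σ_allow · A = 103 · 2256 = 232400 N = 232.4 kN.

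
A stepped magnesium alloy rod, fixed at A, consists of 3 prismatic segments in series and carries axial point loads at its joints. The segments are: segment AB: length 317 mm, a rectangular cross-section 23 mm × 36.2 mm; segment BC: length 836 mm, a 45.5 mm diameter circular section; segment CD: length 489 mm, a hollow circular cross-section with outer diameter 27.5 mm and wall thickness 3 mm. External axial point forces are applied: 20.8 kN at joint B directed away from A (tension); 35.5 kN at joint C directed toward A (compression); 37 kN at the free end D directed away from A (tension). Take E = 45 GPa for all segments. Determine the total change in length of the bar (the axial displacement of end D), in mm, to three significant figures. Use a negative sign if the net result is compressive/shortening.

Internal axial forces (sectioning from the free end, tension +): N_CD = 37 kN, N_BC = 1.5 kN, N_AB = 22.3 kN.
A_AB = 832.6 mm².
A_BC = 1626 mm².
A_CD = 230.9 mm².
δ_AB = 22300·317/(832.6·45000) = 0.1887 mm
δ_BC = 1500·836/(1626·45000) = 0.01714 mm
δ_CD = 37000·489/(230.9·45000) = 1.741 mm
δ = Σδ_i = 1.947 mm.

1.95 mm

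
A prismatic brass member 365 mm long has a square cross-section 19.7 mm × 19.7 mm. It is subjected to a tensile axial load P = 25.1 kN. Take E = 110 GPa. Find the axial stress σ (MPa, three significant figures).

64.7 MPa

A = 388.1 mm².
σ = N/A = 25100/388.1 = 64.68 MPa.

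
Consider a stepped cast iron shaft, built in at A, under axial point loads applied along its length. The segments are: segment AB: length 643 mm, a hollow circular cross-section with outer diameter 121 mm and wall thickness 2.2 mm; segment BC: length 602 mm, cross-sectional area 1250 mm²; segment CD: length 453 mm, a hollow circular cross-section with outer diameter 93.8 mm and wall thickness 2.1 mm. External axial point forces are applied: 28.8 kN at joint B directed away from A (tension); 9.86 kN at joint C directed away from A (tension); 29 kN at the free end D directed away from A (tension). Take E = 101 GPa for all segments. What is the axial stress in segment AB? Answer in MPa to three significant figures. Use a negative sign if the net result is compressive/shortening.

Internal axial forces (sectioning from the free end, tension +): N_CD = 29 kN, N_BC = 38.86 kN, N_AB = 67.66 kN.
A_AB = 821.1 mm².
σ_AB = N_AB/A_AB = 67660/821.1 = 82.4 MPa.

82.4 MPa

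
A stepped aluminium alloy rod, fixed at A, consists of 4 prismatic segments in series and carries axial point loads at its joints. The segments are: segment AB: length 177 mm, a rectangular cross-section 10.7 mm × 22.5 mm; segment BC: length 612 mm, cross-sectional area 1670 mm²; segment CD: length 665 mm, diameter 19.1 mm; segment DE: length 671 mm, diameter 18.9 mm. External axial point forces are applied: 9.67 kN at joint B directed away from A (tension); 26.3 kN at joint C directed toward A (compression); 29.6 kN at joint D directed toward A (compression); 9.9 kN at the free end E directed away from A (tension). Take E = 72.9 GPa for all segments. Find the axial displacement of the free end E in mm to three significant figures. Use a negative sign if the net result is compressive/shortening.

-0.900 mm

Internal axial forces (sectioning from the free end, tension +): N_DE = 9.9 kN, N_CD = -19.7 kN, N_BC = -46 kN, N_AB = -36.33 kN.
A_AB = 240.7 mm².
A_CD = 286.5 mm².
A_DE = 280.6 mm².
δ_AB = -36330·177/(240.7·72900) = -0.3664 mm
δ_BC = -46000·612/(1670·72900) = -0.2312 mm
δ_CD = -19700·665/(286.5·72900) = -0.6272 mm
δ_DE = 9900·671/(280.6·72900) = 0.3248 mm
δ = Σδ_i = -0.9 mm.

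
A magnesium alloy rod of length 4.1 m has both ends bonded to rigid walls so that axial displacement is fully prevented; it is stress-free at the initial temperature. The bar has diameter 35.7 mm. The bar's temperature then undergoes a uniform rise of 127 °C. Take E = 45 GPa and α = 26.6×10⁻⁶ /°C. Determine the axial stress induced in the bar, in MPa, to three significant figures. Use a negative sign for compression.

-152 MPa

Free thermal expansion αLΔT = 26.6e-6 · 4100 · 127 = 13.85 mm.
The walls impose strain ε = −(13.85)/4100 = -3.3782e-03; σ = Eε = 45000 · -3.3782e-03 = -152 MPa.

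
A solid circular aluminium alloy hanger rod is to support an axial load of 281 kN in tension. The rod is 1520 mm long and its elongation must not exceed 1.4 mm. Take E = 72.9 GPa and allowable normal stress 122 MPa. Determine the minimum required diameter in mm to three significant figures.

Required area A ≥ P/σ_allow = 281000/122 = 2303 mm².
For a solid circular section, d ≥ √(4A/π) = 54.15 mm.
Elongation limit: A ≥ PL/(Eδ_allow) = 281000·1520/(72900·1.4) = 4185 mm² ⇒ d ≥ 73 mm.
The elongation limit governs.

73.0 mm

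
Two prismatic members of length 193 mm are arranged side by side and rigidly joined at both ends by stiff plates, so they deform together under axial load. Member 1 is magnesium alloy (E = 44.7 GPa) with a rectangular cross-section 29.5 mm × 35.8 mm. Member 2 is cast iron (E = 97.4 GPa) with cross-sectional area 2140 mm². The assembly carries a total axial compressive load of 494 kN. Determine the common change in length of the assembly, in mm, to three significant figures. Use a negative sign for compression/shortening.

-0.373 mm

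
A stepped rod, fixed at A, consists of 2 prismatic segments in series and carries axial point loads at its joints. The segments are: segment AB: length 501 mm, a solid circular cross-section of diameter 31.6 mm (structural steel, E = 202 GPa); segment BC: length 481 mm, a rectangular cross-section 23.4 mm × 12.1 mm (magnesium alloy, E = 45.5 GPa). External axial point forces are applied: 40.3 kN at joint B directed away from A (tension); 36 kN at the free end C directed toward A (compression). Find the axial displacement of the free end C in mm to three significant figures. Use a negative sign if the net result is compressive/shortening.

Internal axial forces (sectioning from the free end, tension +): N_BC = -36 kN, N_AB = 4.3 kN.
A_AB = 784.3 mm².
A_BC = 283.1 mm².
δ_AB = 4300·501/(784.3·202000) = 0.0136 mm
δ_BC = -36000·481/(283.1·45500) = -1.344 mm
δ = Σδ_i = -1.331 mm.

-1.33 mm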